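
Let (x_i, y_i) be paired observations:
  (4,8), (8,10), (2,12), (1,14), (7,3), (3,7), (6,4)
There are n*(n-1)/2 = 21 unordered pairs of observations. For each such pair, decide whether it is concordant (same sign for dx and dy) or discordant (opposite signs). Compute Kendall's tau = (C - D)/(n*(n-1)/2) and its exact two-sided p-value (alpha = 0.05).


Step 1: Enumerate the 21 unordered pairs (i,j) with i<j and classify each by sign(x_j-x_i) * sign(y_j-y_i).
  (1,2):dx=+4,dy=+2->C; (1,3):dx=-2,dy=+4->D; (1,4):dx=-3,dy=+6->D; (1,5):dx=+3,dy=-5->D
  (1,6):dx=-1,dy=-1->C; (1,7):dx=+2,dy=-4->D; (2,3):dx=-6,dy=+2->D; (2,4):dx=-7,dy=+4->D
  (2,5):dx=-1,dy=-7->C; (2,6):dx=-5,dy=-3->C; (2,7):dx=-2,dy=-6->C; (3,4):dx=-1,dy=+2->D
  (3,5):dx=+5,dy=-9->D; (3,6):dx=+1,dy=-5->D; (3,7):dx=+4,dy=-8->D; (4,5):dx=+6,dy=-11->D
  (4,6):dx=+2,dy=-7->D; (4,7):dx=+5,dy=-10->D; (5,6):dx=-4,dy=+4->D; (5,7):dx=-1,dy=+1->D
  (6,7):dx=+3,dy=-3->D
Step 2: C = 5, D = 16, total pairs = 21.
Step 3: tau = (C - D)/(n(n-1)/2) = (5 - 16)/21 = -0.523810.
Step 4: Exact two-sided p-value (enumerate n! = 5040 permutations of y under H0): p = 0.136111.
Step 5: alpha = 0.05. fail to reject H0.

tau_b = -0.5238 (C=5, D=16), p = 0.136111, fail to reject H0.


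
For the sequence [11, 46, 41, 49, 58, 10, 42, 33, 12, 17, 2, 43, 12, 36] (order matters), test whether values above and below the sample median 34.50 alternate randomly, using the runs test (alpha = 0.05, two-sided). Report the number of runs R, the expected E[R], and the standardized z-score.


Step 1: Compute median = 34.50; label A = above, B = below.
Labels in order: BAAAABABBBBABA  (n_A = 7, n_B = 7)
Step 2: Count runs R = 8.
Step 3: Under H0 (random ordering), E[R] = 2*n_A*n_B/(n_A+n_B) + 1 = 2*7*7/14 + 1 = 8.0000.
        Var[R] = 2*n_A*n_B*(2*n_A*n_B - n_A - n_B) / ((n_A+n_B)^2 * (n_A+n_B-1)) = 8232/2548 = 3.2308.
        SD[R] = 1.7974.
Step 4: R = E[R], so z = 0 with no continuity correction.
Step 5: Two-sided p-value via normal approximation = 2*(1 - Phi(|z|)) = 1.000000.
Step 6: alpha = 0.05. fail to reject H0.

R = 8, z = 0.0000, p = 1.000000, fail to reject H0.


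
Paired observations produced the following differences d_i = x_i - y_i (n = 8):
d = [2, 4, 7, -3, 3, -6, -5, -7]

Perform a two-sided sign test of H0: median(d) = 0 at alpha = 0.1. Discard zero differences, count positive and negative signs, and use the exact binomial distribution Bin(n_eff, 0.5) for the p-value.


Step 1: Discard zero differences. Original n = 8; n_eff = number of nonzero differences = 8.
Nonzero differences (with sign): +2, +4, +7, -3, +3, -6, -5, -7
Step 2: Count signs: positive = 4, negative = 4.
Step 3: Under H0: P(positive) = 0.5, so the number of positives S ~ Bin(8, 0.5).
Step 4: Two-sided exact p-value = sum of Bin(8,0.5) probabilities at or below the observed probability = 1.000000.
Step 5: alpha = 0.1. fail to reject H0.

n_eff = 8, pos = 4, neg = 4, p = 1.000000, fail to reject H0.


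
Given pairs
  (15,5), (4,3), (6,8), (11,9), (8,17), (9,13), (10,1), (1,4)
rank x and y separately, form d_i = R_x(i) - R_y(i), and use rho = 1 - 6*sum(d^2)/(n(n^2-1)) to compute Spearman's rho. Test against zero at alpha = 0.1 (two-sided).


Step 1: Rank x and y separately (midranks; no ties here).
rank(x): 15->8, 4->2, 6->3, 11->7, 8->4, 9->5, 10->6, 1->1
rank(y): 5->4, 3->2, 8->5, 9->6, 17->8, 13->7, 1->1, 4->3
Step 2: d_i = R_x(i) - R_y(i); compute d_i^2.
  (8-4)^2=16, (2-2)^2=0, (3-5)^2=4, (7-6)^2=1, (4-8)^2=16, (5-7)^2=4, (6-1)^2=25, (1-3)^2=4
sum(d^2) = 70.
Step 3: rho = 1 - 6*70 / (8*(8^2 - 1)) = 1 - 420/504 = 0.166667.
Step 4: Under H0, t = rho * sqrt((n-2)/(1-rho^2)) = 0.4140 ~ t(6).
Step 5: Two-sided p-value from the t-distribution with 6 df = 0.693239.
Step 6: alpha = 0.1. fail to reject H0.

rho = 0.1667, p = 0.693239, fail to reject H0 at alpha = 0.1.


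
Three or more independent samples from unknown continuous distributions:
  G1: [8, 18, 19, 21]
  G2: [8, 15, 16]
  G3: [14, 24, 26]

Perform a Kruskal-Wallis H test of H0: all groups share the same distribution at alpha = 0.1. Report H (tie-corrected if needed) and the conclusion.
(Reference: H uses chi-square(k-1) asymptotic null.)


Step 1: Combine all N = 10 observations and assign midranks.
sorted (value, group, rank): (8,G1,1.5), (8,G2,1.5), (14,G3,3), (15,G2,4), (16,G2,5), (18,G1,6), (19,G1,7), (21,G1,8), (24,G3,9), (26,G3,10)
Step 2: Sum ranks within each group.
R_1 = 22.5 (n_1 = 4)
R_2 = 10.5 (n_2 = 3)
R_3 = 22 (n_3 = 3)
Step 3: H = 12/(N(N+1)) * sum(R_i^2/n_i) - 3(N+1)
     = 12/(10*11) * (22.5^2/4 + 10.5^2/3 + 22^2/3) - 3*11
     = 0.109091 * 324.646 - 33
     = 2.415909.
Step 4: Ties present; correction factor C = 1 - 6/(10^3 - 10) = 0.993939. Corrected H = 2.415909 / 0.993939 = 2.430640.
Step 5: Under H0, H ~ chi^2(2); p-value = 0.296615.
Step 6: alpha = 0.1. fail to reject H0.

H = 2.4306, df = 2, p = 0.296615, fail to reject H0.


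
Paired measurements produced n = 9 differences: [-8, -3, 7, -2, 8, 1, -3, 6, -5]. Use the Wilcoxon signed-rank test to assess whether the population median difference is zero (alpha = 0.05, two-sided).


Step 1: Drop any zero differences (none here) and take |d_i|.
|d| = [8, 3, 7, 2, 8, 1, 3, 6, 5]
Step 2: Midrank |d_i| (ties get averaged ranks).
ranks: |8|->8.5, |3|->3.5, |7|->7, |2|->2, |8|->8.5, |1|->1, |3|->3.5, |6|->6, |5|->5
Step 3: Attach original signs; sum ranks with positive sign and with negative sign.
W+ = 7 + 8.5 + 1 + 6 = 22.5
W- = 8.5 + 3.5 + 2 + 3.5 + 5 = 22.5
(Check: W+ + W- = 45 should equal n(n+1)/2 = 45.)
Step 4: Test statistic W = min(W+, W-) = 22.5.
Step 5: Ties in |d|, so use the tie-corrected normal approximation.
        E[W] = n(n+1)/4 = 9*10/4 = 22.5.
        Tie groups: |d|=3 (t=2), |d|=8 (t=2); sum(t^3 - t) = 12.
        Var[W] = n(n+1)(2n+1)/24 - sum(t^3-t)/48 = 1710/24 - 12/48 = 71.
        z = (W - E[W]) / sqrt(Var[W]) = (22.5 - 22.5) / 8.4261 = 0.0000.
        Two-sided p = 2*Phi(z) = 1.000000.
Step 6: alpha = 0.05. fail to reject H0.

W+ = 22.5, W- = 22.5, W = min = 22.5, p = 1.000000, fail to reject H0.


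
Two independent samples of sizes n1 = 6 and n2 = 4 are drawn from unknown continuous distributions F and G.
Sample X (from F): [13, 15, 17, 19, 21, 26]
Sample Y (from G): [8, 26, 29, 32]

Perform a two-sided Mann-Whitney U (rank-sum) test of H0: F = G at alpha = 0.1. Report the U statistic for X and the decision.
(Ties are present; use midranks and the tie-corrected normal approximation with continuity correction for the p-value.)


Step 1: Combine and sort all 10 observations; assign midranks.
sorted (value, group): (8,Y), (13,X), (15,X), (17,X), (19,X), (21,X), (26,X), (26,Y), (29,Y), (32,Y)
ranks: 8->1, 13->2, 15->3, 17->4, 19->5, 21->6, 26->7.5, 26->7.5, 29->9, 32->10
Step 2: Rank sum for X: R1 = 2 + 3 + 4 + 5 + 6 + 7.5 = 27.5.
Step 3: U_X = R1 - n1(n1+1)/2 = 27.5 - 6*7/2 = 27.5 - 21 = 6.5.
       U_Y = n1*n2 - U_X = 24 - 6.5 = 17.5.
Step 4: Ties are present, so use the tie-corrected normal approximation (with continuity correction) for the p-value.
Step 5: p-value = 0.284958; compare to alpha = 0.1. fail to reject H0.

U_X = 6.5, p = 0.284958, fail to reject H0 at alpha = 0.1.


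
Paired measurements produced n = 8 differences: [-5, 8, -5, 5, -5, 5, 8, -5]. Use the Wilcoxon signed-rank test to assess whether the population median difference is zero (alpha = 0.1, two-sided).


Step 1: Drop any zero differences (none here) and take |d_i|.
|d| = [5, 8, 5, 5, 5, 5, 8, 5]
Step 2: Midrank |d_i| (ties get averaged ranks).
ranks: |5|->3.5, |8|->7.5, |5|->3.5, |5|->3.5, |5|->3.5, |5|->3.5, |8|->7.5, |5|->3.5
Step 3: Attach original signs; sum ranks with positive sign and with negative sign.
W+ = 7.5 + 3.5 + 3.5 + 7.5 = 22
W- = 3.5 + 3.5 + 3.5 + 3.5 = 14
(Check: W+ + W- = 36 should equal n(n+1)/2 = 36.)
Step 4: Test statistic W = min(W+, W-) = 14.
Step 5: Ties in |d|, so use the tie-corrected normal approximation.
        E[W] = n(n+1)/4 = 8*9/4 = 18.
        Tie groups: |d|=5 (t=6), |d|=8 (t=2); sum(t^3 - t) = 216.
        Var[W] = n(n+1)(2n+1)/24 - sum(t^3-t)/48 = 1224/24 - 216/48 = 46.5.
        z = (W - E[W]) / sqrt(Var[W]) = (14 - 18) / 6.8191 = -0.5866.
        Two-sided p = 2*Phi(z) = 0.557480.
Step 6: alpha = 0.1. fail to reject H0.

W+ = 22, W- = 14, W = min = 14, p = 0.557480, fail to reject H0.


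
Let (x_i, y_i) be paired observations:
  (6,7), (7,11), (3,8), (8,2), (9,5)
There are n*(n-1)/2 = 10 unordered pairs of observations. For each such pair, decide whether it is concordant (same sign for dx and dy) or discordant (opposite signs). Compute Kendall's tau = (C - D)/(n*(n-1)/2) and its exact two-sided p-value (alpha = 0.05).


Step 1: Enumerate the 10 unordered pairs (i,j) with i<j and classify each by sign(x_j-x_i) * sign(y_j-y_i).
  (1,2):dx=+1,dy=+4->C; (1,3):dx=-3,dy=+1->D; (1,4):dx=+2,dy=-5->D; (1,5):dx=+3,dy=-2->D
  (2,3):dx=-4,dy=-3->C; (2,4):dx=+1,dy=-9->D; (2,5):dx=+2,dy=-6->D; (3,4):dx=+5,dy=-6->D
  (3,5):dx=+6,dy=-3->D; (4,5):dx=+1,dy=+3->C
Step 2: C = 3, D = 7, total pairs = 10.
Step 3: tau = (C - D)/(n(n-1)/2) = (3 - 7)/10 = -0.400000.
Step 4: Exact two-sided p-value (enumerate n! = 120 permutations of y under H0): p = 0.483333.
Step 5: alpha = 0.05. fail to reject H0.

tau_b = -0.4000 (C=3, D=7), p = 0.483333, fail to reject H0.


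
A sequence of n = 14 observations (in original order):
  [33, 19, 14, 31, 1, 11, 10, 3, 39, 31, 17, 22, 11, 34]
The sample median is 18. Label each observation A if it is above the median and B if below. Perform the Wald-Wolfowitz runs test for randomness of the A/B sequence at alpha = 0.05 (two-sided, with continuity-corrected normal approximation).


Step 1: Compute median = 18; label A = above, B = below.
Labels in order: AABABBBBAABABA  (n_A = 7, n_B = 7)
Step 2: Count runs R = 9.
Step 3: Under H0 (random ordering), E[R] = 2*n_A*n_B/(n_A+n_B) + 1 = 2*7*7/14 + 1 = 8.0000.
        Var[R] = 2*n_A*n_B*(2*n_A*n_B - n_A - n_B) / ((n_A+n_B)^2 * (n_A+n_B-1)) = 8232/2548 = 3.2308.
        SD[R] = 1.7974.
Step 4: Continuity-corrected z = (R - 0.5 - E[R]) / SD[R] = (9 - 0.5 - 8.0000) / 1.7974 = 0.2782.
Step 5: Two-sided p-value via normal approximation = 2*(1 - Phi(|z|)) = 0.780879.
Step 6: alpha = 0.05. fail to reject H0.

R = 9, z = 0.2782, p = 0.780879, fail to reject H0.


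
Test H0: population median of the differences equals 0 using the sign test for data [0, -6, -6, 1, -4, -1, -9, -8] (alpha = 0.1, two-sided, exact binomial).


Step 1: Discard zero differences. Original n = 8; n_eff = number of nonzero differences = 7.
Nonzero differences (with sign): -6, -6, +1, -4, -1, -9, -8
Step 2: Count signs: positive = 1, negative = 6.
Step 3: Under H0: P(positive) = 0.5, so the number of positives S ~ Bin(7, 0.5).
Step 4: Two-sided exact p-value = sum of Bin(7,0.5) probabilities at or below the observed probability = 0.125000.
Step 5: alpha = 0.1. fail to reject H0.

n_eff = 7, pos = 1, neg = 6, p = 0.125000, fail to reject H0.


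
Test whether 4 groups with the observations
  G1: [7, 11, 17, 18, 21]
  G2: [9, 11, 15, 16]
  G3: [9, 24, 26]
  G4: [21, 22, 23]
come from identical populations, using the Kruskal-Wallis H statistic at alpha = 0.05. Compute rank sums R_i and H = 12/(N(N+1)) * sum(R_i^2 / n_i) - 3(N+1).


Step 1: Combine all N = 15 observations and assign midranks.
sorted (value, group, rank): (7,G1,1), (9,G2,2.5), (9,G3,2.5), (11,G1,4.5), (11,G2,4.5), (15,G2,6), (16,G2,7), (17,G1,8), (18,G1,9), (21,G1,10.5), (21,G4,10.5), (22,G4,12), (23,G4,13), (24,G3,14), (26,G3,15)
Step 2: Sum ranks within each group.
R_1 = 33 (n_1 = 5)
R_2 = 20 (n_2 = 4)
R_3 = 31.5 (n_3 = 3)
R_4 = 35.5 (n_4 = 3)
Step 3: H = 12/(N(N+1)) * sum(R_i^2/n_i) - 3(N+1)
     = 12/(15*16) * (33^2/5 + 20^2/4 + 31.5^2/3 + 35.5^2/3) - 3*16
     = 0.050000 * 1068.63 - 48
     = 5.431667.
Step 4: Ties present; correction factor C = 1 - 18/(15^3 - 15) = 0.994643. Corrected H = 5.431667 / 0.994643 = 5.460922.
Step 5: Under H0, H ~ chi^2(3); p-value = 0.140995.
Step 6: alpha = 0.05. fail to reject H0.

H = 5.4609, df = 3, p = 0.140995, fail to reject H0.


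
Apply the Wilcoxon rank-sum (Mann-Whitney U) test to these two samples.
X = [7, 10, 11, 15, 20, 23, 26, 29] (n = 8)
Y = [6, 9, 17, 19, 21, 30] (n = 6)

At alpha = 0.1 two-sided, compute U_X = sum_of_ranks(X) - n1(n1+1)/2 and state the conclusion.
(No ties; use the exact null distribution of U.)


Step 1: Combine and sort all 14 observations; assign midranks.
sorted (value, group): (6,Y), (7,X), (9,Y), (10,X), (11,X), (15,X), (17,Y), (19,Y), (20,X), (21,Y), (23,X), (26,X), (29,X), (30,Y)
ranks: 6->1, 7->2, 9->3, 10->4, 11->5, 15->6, 17->7, 19->8, 20->9, 21->10, 23->11, 26->12, 29->13, 30->14
Step 2: Rank sum for X: R1 = 2 + 4 + 5 + 6 + 9 + 11 + 12 + 13 = 62.
Step 3: U_X = R1 - n1(n1+1)/2 = 62 - 8*9/2 = 62 - 36 = 26.
       U_Y = n1*n2 - U_X = 48 - 26 = 22.
Step 4: No ties, so the exact null distribution of U (based on enumerating the C(14,8) = 3003 equally likely rank assignments) gives the two-sided p-value.
Step 5: p-value = 0.851815; compare to alpha = 0.1. fail to reject H0.

U_X = 26, p = 0.851815, fail to reject H0 at alpha = 0.1.


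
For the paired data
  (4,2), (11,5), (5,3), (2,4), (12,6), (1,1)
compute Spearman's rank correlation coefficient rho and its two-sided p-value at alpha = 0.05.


Step 1: Rank x and y separately (midranks; no ties here).
rank(x): 4->3, 11->5, 5->4, 2->2, 12->6, 1->1
rank(y): 2->2, 5->5, 3->3, 4->4, 6->6, 1->1
Step 2: d_i = R_x(i) - R_y(i); compute d_i^2.
  (3-2)^2=1, (5-5)^2=0, (4-3)^2=1, (2-4)^2=4, (6-6)^2=0, (1-1)^2=0
sum(d^2) = 6.
Step 3: rho = 1 - 6*6 / (6*(6^2 - 1)) = 1 - 36/210 = 0.828571.
Step 4: Under H0, t = rho * sqrt((n-2)/(1-rho^2)) = 2.9598 ~ t(4).
Step 5: Two-sided p-value from the t-distribution with 4 df = 0.041563.
Step 6: alpha = 0.05. reject H0.

rho = 0.8286, p = 0.041563, reject H0 at alpha = 0.05.


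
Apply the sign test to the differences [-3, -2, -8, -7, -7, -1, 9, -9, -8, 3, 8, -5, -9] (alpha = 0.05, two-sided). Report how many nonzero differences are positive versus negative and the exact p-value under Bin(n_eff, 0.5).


Step 1: Discard zero differences. Original n = 13; n_eff = number of nonzero differences = 13.
Nonzero differences (with sign): -3, -2, -8, -7, -7, -1, +9, -9, -8, +3, +8, -5, -9
Step 2: Count signs: positive = 3, negative = 10.
Step 3: Under H0: P(positive) = 0.5, so the number of positives S ~ Bin(13, 0.5).
Step 4: Two-sided exact p-value = sum of Bin(13,0.5) probabilities at or below the observed probability = 0.092285.
Step 5: alpha = 0.05. fail to reject H0.

n_eff = 13, pos = 3, neg = 10, p = 0.092285, fail to reject H0.


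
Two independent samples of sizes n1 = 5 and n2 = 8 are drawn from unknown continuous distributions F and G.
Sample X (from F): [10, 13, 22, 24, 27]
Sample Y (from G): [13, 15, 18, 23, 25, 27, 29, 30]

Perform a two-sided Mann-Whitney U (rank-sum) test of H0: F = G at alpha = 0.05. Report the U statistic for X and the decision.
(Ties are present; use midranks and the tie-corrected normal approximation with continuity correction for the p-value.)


Step 1: Combine and sort all 13 observations; assign midranks.
sorted (value, group): (10,X), (13,X), (13,Y), (15,Y), (18,Y), (22,X), (23,Y), (24,X), (25,Y), (27,X), (27,Y), (29,Y), (30,Y)
ranks: 10->1, 13->2.5, 13->2.5, 15->4, 18->5, 22->6, 23->7, 24->8, 25->9, 27->10.5, 27->10.5, 29->12, 30->13
Step 2: Rank sum for X: R1 = 1 + 2.5 + 6 + 8 + 10.5 = 28.
Step 3: U_X = R1 - n1(n1+1)/2 = 28 - 5*6/2 = 28 - 15 = 13.
       U_Y = n1*n2 - U_X = 40 - 13 = 27.
Step 4: Ties are present, so use the tie-corrected normal approximation (with continuity correction) for the p-value.
Step 5: p-value = 0.340019; compare to alpha = 0.05. fail to reject H0.

U_X = 13, p = 0.340019, fail to reject H0 at alpha = 0.05.


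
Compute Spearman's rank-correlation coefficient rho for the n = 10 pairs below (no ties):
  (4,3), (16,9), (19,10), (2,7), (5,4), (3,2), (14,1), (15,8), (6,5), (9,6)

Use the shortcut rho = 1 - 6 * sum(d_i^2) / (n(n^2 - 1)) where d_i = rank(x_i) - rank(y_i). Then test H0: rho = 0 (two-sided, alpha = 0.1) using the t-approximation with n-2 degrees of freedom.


Step 1: Rank x and y separately (midranks; no ties here).
rank(x): 4->3, 16->9, 19->10, 2->1, 5->4, 3->2, 14->7, 15->8, 6->5, 9->6
rank(y): 3->3, 9->9, 10->10, 7->7, 4->4, 2->2, 1->1, 8->8, 5->5, 6->6
Step 2: d_i = R_x(i) - R_y(i); compute d_i^2.
  (3-3)^2=0, (9-9)^2=0, (10-10)^2=0, (1-7)^2=36, (4-4)^2=0, (2-2)^2=0, (7-1)^2=36, (8-8)^2=0, (5-5)^2=0, (6-6)^2=0
sum(d^2) = 72.
Step 3: rho = 1 - 6*72 / (10*(10^2 - 1)) = 1 - 432/990 = 0.563636.
Step 4: Under H0, t = rho * sqrt((n-2)/(1-rho^2)) = 1.9300 ~ t(8).
Step 5: Two-sided p-value from the t-distribution with 8 df = 0.089724.
Step 6: alpha = 0.1. reject H0.

rho = 0.5636, p = 0.089724, reject H0 at alpha = 0.1.


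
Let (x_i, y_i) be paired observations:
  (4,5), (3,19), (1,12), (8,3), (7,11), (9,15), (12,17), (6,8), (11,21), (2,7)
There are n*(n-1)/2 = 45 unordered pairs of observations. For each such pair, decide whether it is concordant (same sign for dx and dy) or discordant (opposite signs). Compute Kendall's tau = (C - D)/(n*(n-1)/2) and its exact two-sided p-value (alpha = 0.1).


Step 1: Enumerate the 45 unordered pairs (i,j) with i<j and classify each by sign(x_j-x_i) * sign(y_j-y_i).
  (1,2):dx=-1,dy=+14->D; (1,3):dx=-3,dy=+7->D; (1,4):dx=+4,dy=-2->D; (1,5):dx=+3,dy=+6->C
  (1,6):dx=+5,dy=+10->C; (1,7):dx=+8,dy=+12->C; (1,8):dx=+2,dy=+3->C; (1,9):dx=+7,dy=+16->C
  (1,10):dx=-2,dy=+2->D; (2,3):dx=-2,dy=-7->C; (2,4):dx=+5,dy=-16->D; (2,5):dx=+4,dy=-8->D
  (2,6):dx=+6,dy=-4->D; (2,7):dx=+9,dy=-2->D; (2,8):dx=+3,dy=-11->D; (2,9):dx=+8,dy=+2->C
  (2,10):dx=-1,dy=-12->C; (3,4):dx=+7,dy=-9->D; (3,5):dx=+6,dy=-1->D; (3,6):dx=+8,dy=+3->C
  (3,7):dx=+11,dy=+5->C; (3,8):dx=+5,dy=-4->D; (3,9):dx=+10,dy=+9->C; (3,10):dx=+1,dy=-5->D
  (4,5):dx=-1,dy=+8->D; (4,6):dx=+1,dy=+12->C; (4,7):dx=+4,dy=+14->C; (4,8):dx=-2,dy=+5->D
  (4,9):dx=+3,dy=+18->C; (4,10):dx=-6,dy=+4->D; (5,6):dx=+2,dy=+4->C; (5,7):dx=+5,dy=+6->C
  (5,8):dx=-1,dy=-3->C; (5,9):dx=+4,dy=+10->C; (5,10):dx=-5,dy=-4->C; (6,7):dx=+3,dy=+2->C
  (6,8):dx=-3,dy=-7->C; (6,9):dx=+2,dy=+6->C; (6,10):dx=-7,dy=-8->C; (7,8):dx=-6,dy=-9->C
  (7,9):dx=-1,dy=+4->D; (7,10):dx=-10,dy=-10->C; (8,9):dx=+5,dy=+13->C; (8,10):dx=-4,dy=-1->C
  (9,10):dx=-9,dy=-14->C
Step 2: C = 28, D = 17, total pairs = 45.
Step 3: tau = (C - D)/(n(n-1)/2) = (28 - 17)/45 = 0.244444.
Step 4: Exact two-sided p-value (enumerate n! = 3628800 permutations of y under H0): p = 0.380720.
Step 5: alpha = 0.1. fail to reject H0.

tau_b = 0.2444 (C=28, D=17), p = 0.380720, fail to reject H0.


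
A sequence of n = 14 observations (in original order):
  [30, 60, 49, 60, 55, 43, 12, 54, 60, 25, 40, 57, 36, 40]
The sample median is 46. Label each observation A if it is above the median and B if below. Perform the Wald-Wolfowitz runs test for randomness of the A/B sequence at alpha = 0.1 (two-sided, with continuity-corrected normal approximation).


Step 1: Compute median = 46; label A = above, B = below.
Labels in order: BAAAABBAABBABB  (n_A = 7, n_B = 7)
Step 2: Count runs R = 7.
Step 3: Under H0 (random ordering), E[R] = 2*n_A*n_B/(n_A+n_B) + 1 = 2*7*7/14 + 1 = 8.0000.
        Var[R] = 2*n_A*n_B*(2*n_A*n_B - n_A - n_B) / ((n_A+n_B)^2 * (n_A+n_B-1)) = 8232/2548 = 3.2308.
        SD[R] = 1.7974.
Step 4: Continuity-corrected z = (R + 0.5 - E[R]) / SD[R] = (7 + 0.5 - 8.0000) / 1.7974 = -0.2782.
Step 5: Two-sided p-value via normal approximation = 2*(1 - Phi(|z|)) = 0.780879.
Step 6: alpha = 0.1. fail to reject H0.

R = 7, z = -0.2782, p = 0.780879, fail to reject H0.


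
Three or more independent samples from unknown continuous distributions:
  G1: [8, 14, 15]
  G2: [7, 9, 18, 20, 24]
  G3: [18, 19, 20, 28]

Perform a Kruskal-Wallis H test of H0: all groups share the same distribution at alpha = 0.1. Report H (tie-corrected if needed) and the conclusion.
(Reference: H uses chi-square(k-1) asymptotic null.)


Step 1: Combine all N = 12 observations and assign midranks.
sorted (value, group, rank): (7,G2,1), (8,G1,2), (9,G2,3), (14,G1,4), (15,G1,5), (18,G2,6.5), (18,G3,6.5), (19,G3,8), (20,G2,9.5), (20,G3,9.5), (24,G2,11), (28,G3,12)
Step 2: Sum ranks within each group.
R_1 = 11 (n_1 = 3)
R_2 = 31 (n_2 = 5)
R_3 = 36 (n_3 = 4)
Step 3: H = 12/(N(N+1)) * sum(R_i^2/n_i) - 3(N+1)
     = 12/(12*13) * (11^2/3 + 31^2/5 + 36^2/4) - 3*13
     = 0.076923 * 556.533 - 39
     = 3.810256.
Step 4: Ties present; correction factor C = 1 - 12/(12^3 - 12) = 0.993007. Corrected H = 3.810256 / 0.993007 = 3.837089.
Step 5: Under H0, H ~ chi^2(2); p-value = 0.146820.
Step 6: alpha = 0.1. fail to reject H0.

H = 3.8371, df = 2, p = 0.146820, fail to reject H0.


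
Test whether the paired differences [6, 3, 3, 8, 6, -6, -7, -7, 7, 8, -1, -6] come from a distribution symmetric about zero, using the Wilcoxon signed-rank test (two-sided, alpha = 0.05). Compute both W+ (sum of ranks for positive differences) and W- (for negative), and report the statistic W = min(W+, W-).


Step 1: Drop any zero differences (none here) and take |d_i|.
|d| = [6, 3, 3, 8, 6, 6, 7, 7, 7, 8, 1, 6]
Step 2: Midrank |d_i| (ties get averaged ranks).
ranks: |6|->5.5, |3|->2.5, |3|->2.5, |8|->11.5, |6|->5.5, |6|->5.5, |7|->9, |7|->9, |7|->9, |8|->11.5, |1|->1, |6|->5.5
Step 3: Attach original signs; sum ranks with positive sign and with negative sign.
W+ = 5.5 + 2.5 + 2.5 + 11.5 + 5.5 + 9 + 11.5 = 48
W- = 5.5 + 9 + 9 + 1 + 5.5 = 30
(Check: W+ + W- = 78 should equal n(n+1)/2 = 78.)
Step 4: Test statistic W = min(W+, W-) = 30.
Step 5: Ties in |d|, so use the tie-corrected normal approximation.
        E[W] = n(n+1)/4 = 12*13/4 = 39.
        Tie groups: |d|=3 (t=2), |d|=6 (t=4), |d|=7 (t=3), |d|=8 (t=2); sum(t^3 - t) = 96.
        Var[W] = n(n+1)(2n+1)/24 - sum(t^3-t)/48 = 3900/24 - 96/48 = 160.5.
        z = (W - E[W]) / sqrt(Var[W]) = (30 - 39) / 12.6689 = -0.7104.
        Two-sided p = 2*Phi(z) = 0.477454.
Step 6: alpha = 0.05. fail to reject H0.

W+ = 48, W- = 30, W = min = 30, p = 0.477454, fail to reject H0.


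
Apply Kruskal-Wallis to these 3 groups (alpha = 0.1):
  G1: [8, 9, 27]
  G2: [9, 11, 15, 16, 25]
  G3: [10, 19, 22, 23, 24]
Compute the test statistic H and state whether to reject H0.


Step 1: Combine all N = 13 observations and assign midranks.
sorted (value, group, rank): (8,G1,1), (9,G1,2.5), (9,G2,2.5), (10,G3,4), (11,G2,5), (15,G2,6), (16,G2,7), (19,G3,8), (22,G3,9), (23,G3,10), (24,G3,11), (25,G2,12), (27,G1,13)
Step 2: Sum ranks within each group.
R_1 = 16.5 (n_1 = 3)
R_2 = 32.5 (n_2 = 5)
R_3 = 42 (n_3 = 5)
Step 3: H = 12/(N(N+1)) * sum(R_i^2/n_i) - 3(N+1)
     = 12/(13*14) * (16.5^2/3 + 32.5^2/5 + 42^2/5) - 3*14
     = 0.065934 * 654.8 - 42
     = 1.173626.
Step 4: Ties present; correction factor C = 1 - 6/(13^3 - 13) = 0.997253. Corrected H = 1.173626 / 0.997253 = 1.176860.
Step 5: Under H0, H ~ chi^2(2); p-value = 0.555198.
Step 6: alpha = 0.1. fail to reject H0.

H = 1.1769, df = 2, p = 0.555198, fail to reject H0.


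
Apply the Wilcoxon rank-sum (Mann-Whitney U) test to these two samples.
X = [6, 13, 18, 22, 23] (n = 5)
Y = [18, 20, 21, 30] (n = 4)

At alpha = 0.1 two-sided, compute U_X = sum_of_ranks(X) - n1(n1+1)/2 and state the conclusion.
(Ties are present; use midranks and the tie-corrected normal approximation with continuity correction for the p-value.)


Step 1: Combine and sort all 9 observations; assign midranks.
sorted (value, group): (6,X), (13,X), (18,X), (18,Y), (20,Y), (21,Y), (22,X), (23,X), (30,Y)
ranks: 6->1, 13->2, 18->3.5, 18->3.5, 20->5, 21->6, 22->7, 23->8, 30->9
Step 2: Rank sum for X: R1 = 1 + 2 + 3.5 + 7 + 8 = 21.5.
Step 3: U_X = R1 - n1(n1+1)/2 = 21.5 - 5*6/2 = 21.5 - 15 = 6.5.
       U_Y = n1*n2 - U_X = 20 - 6.5 = 13.5.
Step 4: Ties are present, so use the tie-corrected normal approximation (with continuity correction) for the p-value.
Step 5: p-value = 0.460558; compare to alpha = 0.1. fail to reject H0.

U_X = 6.5, p = 0.460558, fail to reject H0 at alpha = 0.1.


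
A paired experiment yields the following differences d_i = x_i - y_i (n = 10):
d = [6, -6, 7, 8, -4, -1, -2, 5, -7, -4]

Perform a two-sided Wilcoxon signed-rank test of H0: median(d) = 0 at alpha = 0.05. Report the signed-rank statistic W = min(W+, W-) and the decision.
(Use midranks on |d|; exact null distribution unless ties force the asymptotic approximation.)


Step 1: Drop any zero differences (none here) and take |d_i|.
|d| = [6, 6, 7, 8, 4, 1, 2, 5, 7, 4]
Step 2: Midrank |d_i| (ties get averaged ranks).
ranks: |6|->6.5, |6|->6.5, |7|->8.5, |8|->10, |4|->3.5, |1|->1, |2|->2, |5|->5, |7|->8.5, |4|->3.5
Step 3: Attach original signs; sum ranks with positive sign and with negative sign.
W+ = 6.5 + 8.5 + 10 + 5 = 30
W- = 6.5 + 3.5 + 1 + 2 + 8.5 + 3.5 = 25
(Check: W+ + W- = 55 should equal n(n+1)/2 = 55.)
Step 4: Test statistic W = min(W+, W-) = 25.
Step 5: Ties in |d|, so use the tie-corrected normal approximation.
        E[W] = n(n+1)/4 = 10*11/4 = 27.5.
        Tie groups: |d|=4 (t=2), |d|=6 (t=2), |d|=7 (t=2); sum(t^3 - t) = 18.
        Var[W] = n(n+1)(2n+1)/24 - sum(t^3-t)/48 = 2310/24 - 18/48 = 95.875.
        z = (W - E[W]) / sqrt(Var[W]) = (25 - 27.5) / 9.7916 = -0.2553.
        Two-sided p = 2*Phi(z) = 0.798475.
Step 6: alpha = 0.05. fail to reject H0.

W+ = 30, W- = 25, W = min = 25, p = 0.798475, fail to reject H0.


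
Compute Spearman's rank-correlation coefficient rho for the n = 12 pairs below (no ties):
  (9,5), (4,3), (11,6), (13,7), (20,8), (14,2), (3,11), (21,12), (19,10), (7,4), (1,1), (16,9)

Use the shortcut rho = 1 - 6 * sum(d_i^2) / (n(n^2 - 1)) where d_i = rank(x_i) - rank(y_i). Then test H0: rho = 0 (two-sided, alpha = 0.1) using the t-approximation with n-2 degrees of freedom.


Step 1: Rank x and y separately (midranks; no ties here).
rank(x): 9->5, 4->3, 11->6, 13->7, 20->11, 14->8, 3->2, 21->12, 19->10, 7->4, 1->1, 16->9
rank(y): 5->5, 3->3, 6->6, 7->7, 8->8, 2->2, 11->11, 12->12, 10->10, 4->4, 1->1, 9->9
Step 2: d_i = R_x(i) - R_y(i); compute d_i^2.
  (5-5)^2=0, (3-3)^2=0, (6-6)^2=0, (7-7)^2=0, (11-8)^2=9, (8-2)^2=36, (2-11)^2=81, (12-12)^2=0, (10-10)^2=0, (4-4)^2=0, (1-1)^2=0, (9-9)^2=0
sum(d^2) = 126.
Step 3: rho = 1 - 6*126 / (12*(12^2 - 1)) = 1 - 756/1716 = 0.559441.
Step 4: Under H0, t = rho * sqrt((n-2)/(1-rho^2)) = 2.1344 ~ t(10).
Step 5: Two-sided p-value from the t-distribution with 10 df = 0.058589.
Step 6: alpha = 0.1. reject H0.

rho = 0.5594, p = 0.058589, reject H0 at alpha = 0.1.


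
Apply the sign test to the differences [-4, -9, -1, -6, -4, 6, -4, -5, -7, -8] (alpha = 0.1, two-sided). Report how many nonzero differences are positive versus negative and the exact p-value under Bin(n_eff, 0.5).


Step 1: Discard zero differences. Original n = 10; n_eff = number of nonzero differences = 10.
Nonzero differences (with sign): -4, -9, -1, -6, -4, +6, -4, -5, -7, -8
Step 2: Count signs: positive = 1, negative = 9.
Step 3: Under H0: P(positive) = 0.5, so the number of positives S ~ Bin(10, 0.5).
Step 4: Two-sided exact p-value = sum of Bin(10,0.5) probabilities at or below the observed probability = 0.021484.
Step 5: alpha = 0.1. reject H0.

n_eff = 10, pos = 1, neg = 9, p = 0.021484, reject H0.


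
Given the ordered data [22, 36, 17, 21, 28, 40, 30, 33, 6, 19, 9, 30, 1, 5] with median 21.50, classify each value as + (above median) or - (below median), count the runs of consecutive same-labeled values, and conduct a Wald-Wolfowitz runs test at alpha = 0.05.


Step 1: Compute median = 21.50; label A = above, B = below.
Labels in order: AABBAAAABBBABB  (n_A = 7, n_B = 7)
Step 2: Count runs R = 6.
Step 3: Under H0 (random ordering), E[R] = 2*n_A*n_B/(n_A+n_B) + 1 = 2*7*7/14 + 1 = 8.0000.
        Var[R] = 2*n_A*n_B*(2*n_A*n_B - n_A - n_B) / ((n_A+n_B)^2 * (n_A+n_B-1)) = 8232/2548 = 3.2308.
        SD[R] = 1.7974.
Step 4: Continuity-corrected z = (R + 0.5 - E[R]) / SD[R] = (6 + 0.5 - 8.0000) / 1.7974 = -0.8345.
Step 5: Two-sided p-value via normal approximation = 2*(1 - Phi(|z|)) = 0.403986.
Step 6: alpha = 0.05. fail to reject H0.

R = 6, z = -0.8345, p = 0.403986, fail to reject H0.


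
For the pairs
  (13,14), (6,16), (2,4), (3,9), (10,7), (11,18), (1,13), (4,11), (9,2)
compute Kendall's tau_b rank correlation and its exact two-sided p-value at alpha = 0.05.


Step 1: Enumerate the 36 unordered pairs (i,j) with i<j and classify each by sign(x_j-x_i) * sign(y_j-y_i).
  (1,2):dx=-7,dy=+2->D; (1,3):dx=-11,dy=-10->C; (1,4):dx=-10,dy=-5->C; (1,5):dx=-3,dy=-7->C
  (1,6):dx=-2,dy=+4->D; (1,7):dx=-12,dy=-1->C; (1,8):dx=-9,dy=-3->C; (1,9):dx=-4,dy=-12->C
  (2,3):dx=-4,dy=-12->C; (2,4):dx=-3,dy=-7->C; (2,5):dx=+4,dy=-9->D; (2,6):dx=+5,dy=+2->C
  (2,7):dx=-5,dy=-3->C; (2,8):dx=-2,dy=-5->C; (2,9):dx=+3,dy=-14->D; (3,4):dx=+1,dy=+5->C
  (3,5):dx=+8,dy=+3->C; (3,6):dx=+9,dy=+14->C; (3,7):dx=-1,dy=+9->D; (3,8):dx=+2,dy=+7->C
  (3,9):dx=+7,dy=-2->D; (4,5):dx=+7,dy=-2->D; (4,6):dx=+8,dy=+9->C; (4,7):dx=-2,dy=+4->D
  (4,8):dx=+1,dy=+2->C; (4,9):dx=+6,dy=-7->D; (5,6):dx=+1,dy=+11->C; (5,7):dx=-9,dy=+6->D
  (5,8):dx=-6,dy=+4->D; (5,9):dx=-1,dy=-5->C; (6,7):dx=-10,dy=-5->C; (6,8):dx=-7,dy=-7->C
  (6,9):dx=-2,dy=-16->C; (7,8):dx=+3,dy=-2->D; (7,9):dx=+8,dy=-11->D; (8,9):dx=+5,dy=-9->D
Step 2: C = 22, D = 14, total pairs = 36.
Step 3: tau = (C - D)/(n(n-1)/2) = (22 - 14)/36 = 0.222222.
Step 4: Exact two-sided p-value (enumerate n! = 362880 permutations of y under H0): p = 0.476709.
Step 5: alpha = 0.05. fail to reject H0.

tau_b = 0.2222 (C=22, D=14), p = 0.476709, fail to reject H0.


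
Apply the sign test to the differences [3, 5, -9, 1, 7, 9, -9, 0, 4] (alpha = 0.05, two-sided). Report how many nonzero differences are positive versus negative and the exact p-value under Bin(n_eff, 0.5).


Step 1: Discard zero differences. Original n = 9; n_eff = number of nonzero differences = 8.
Nonzero differences (with sign): +3, +5, -9, +1, +7, +9, -9, +4
Step 2: Count signs: positive = 6, negative = 2.
Step 3: Under H0: P(positive) = 0.5, so the number of positives S ~ Bin(8, 0.5).
Step 4: Two-sided exact p-value = sum of Bin(8,0.5) probabilities at or below the observed probability = 0.289062.
Step 5: alpha = 0.05. fail to reject H0.

n_eff = 8, pos = 6, neg = 2, p = 0.289062, fail to reject H0.


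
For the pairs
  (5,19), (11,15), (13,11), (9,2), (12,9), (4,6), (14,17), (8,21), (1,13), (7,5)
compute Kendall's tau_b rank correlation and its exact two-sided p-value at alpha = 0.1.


Step 1: Enumerate the 45 unordered pairs (i,j) with i<j and classify each by sign(x_j-x_i) * sign(y_j-y_i).
  (1,2):dx=+6,dy=-4->D; (1,3):dx=+8,dy=-8->D; (1,4):dx=+4,dy=-17->D; (1,5):dx=+7,dy=-10->D
  (1,6):dx=-1,dy=-13->C; (1,7):dx=+9,dy=-2->D; (1,8):dx=+3,dy=+2->C; (1,9):dx=-4,dy=-6->C
  (1,10):dx=+2,dy=-14->D; (2,3):dx=+2,dy=-4->D; (2,4):dx=-2,dy=-13->C; (2,5):dx=+1,dy=-6->D
  (2,6):dx=-7,dy=-9->C; (2,7):dx=+3,dy=+2->C; (2,8):dx=-3,dy=+6->D; (2,9):dx=-10,dy=-2->C
  (2,10):dx=-4,dy=-10->C; (3,4):dx=-4,dy=-9->C; (3,5):dx=-1,dy=-2->C; (3,6):dx=-9,dy=-5->C
  (3,7):dx=+1,dy=+6->C; (3,8):dx=-5,dy=+10->D; (3,9):dx=-12,dy=+2->D; (3,10):dx=-6,dy=-6->C
  (4,5):dx=+3,dy=+7->C; (4,6):dx=-5,dy=+4->D; (4,7):dx=+5,dy=+15->C; (4,8):dx=-1,dy=+19->D
  (4,9):dx=-8,dy=+11->D; (4,10):dx=-2,dy=+3->D; (5,6):dx=-8,dy=-3->C; (5,7):dx=+2,dy=+8->C
  (5,8):dx=-4,dy=+12->D; (5,9):dx=-11,dy=+4->D; (5,10):dx=-5,dy=-4->C; (6,7):dx=+10,dy=+11->C
  (6,8):dx=+4,dy=+15->C; (6,9):dx=-3,dy=+7->D; (6,10):dx=+3,dy=-1->D; (7,8):dx=-6,dy=+4->D
  (7,9):dx=-13,dy=-4->C; (7,10):dx=-7,dy=-12->C; (8,9):dx=-7,dy=-8->C; (8,10):dx=-1,dy=-16->C
  (9,10):dx=+6,dy=-8->D
Step 2: C = 24, D = 21, total pairs = 45.
Step 3: tau = (C - D)/(n(n-1)/2) = (24 - 21)/45 = 0.066667.
Step 4: Exact two-sided p-value (enumerate n! = 3628800 permutations of y under H0): p = 0.861801.
Step 5: alpha = 0.1. fail to reject H0.

tau_b = 0.0667 (C=24, D=21), p = 0.861801, fail to reject H0.


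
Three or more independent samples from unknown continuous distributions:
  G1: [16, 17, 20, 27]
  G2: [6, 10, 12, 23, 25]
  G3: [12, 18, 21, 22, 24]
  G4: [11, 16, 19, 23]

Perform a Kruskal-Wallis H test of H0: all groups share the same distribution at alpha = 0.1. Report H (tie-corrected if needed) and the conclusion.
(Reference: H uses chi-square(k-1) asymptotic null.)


Step 1: Combine all N = 18 observations and assign midranks.
sorted (value, group, rank): (6,G2,1), (10,G2,2), (11,G4,3), (12,G2,4.5), (12,G3,4.5), (16,G1,6.5), (16,G4,6.5), (17,G1,8), (18,G3,9), (19,G4,10), (20,G1,11), (21,G3,12), (22,G3,13), (23,G2,14.5), (23,G4,14.5), (24,G3,16), (25,G2,17), (27,G1,18)
Step 2: Sum ranks within each group.
R_1 = 43.5 (n_1 = 4)
R_2 = 39 (n_2 = 5)
R_3 = 54.5 (n_3 = 5)
R_4 = 34 (n_4 = 4)
Step 3: H = 12/(N(N+1)) * sum(R_i^2/n_i) - 3(N+1)
     = 12/(18*19) * (43.5^2/4 + 39^2/5 + 54.5^2/5 + 34^2/4) - 3*19
     = 0.035088 * 1660.31 - 57
     = 1.256579.
Step 4: Ties present; correction factor C = 1 - 18/(18^3 - 18) = 0.996904. Corrected H = 1.256579 / 0.996904 = 1.260481.
Step 5: Under H0, H ~ chi^2(3); p-value = 0.738538.
Step 6: alpha = 0.1. fail to reject H0.

H = 1.2605, df = 3, p = 0.738538, fail to reject H0.


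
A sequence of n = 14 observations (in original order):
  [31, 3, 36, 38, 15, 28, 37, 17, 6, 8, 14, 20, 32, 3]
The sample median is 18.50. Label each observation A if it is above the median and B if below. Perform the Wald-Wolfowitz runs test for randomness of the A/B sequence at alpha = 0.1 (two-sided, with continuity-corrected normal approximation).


Step 1: Compute median = 18.50; label A = above, B = below.
Labels in order: ABAABAABBBBAAB  (n_A = 7, n_B = 7)
Step 2: Count runs R = 8.
Step 3: Under H0 (random ordering), E[R] = 2*n_A*n_B/(n_A+n_B) + 1 = 2*7*7/14 + 1 = 8.0000.
        Var[R] = 2*n_A*n_B*(2*n_A*n_B - n_A - n_B) / ((n_A+n_B)^2 * (n_A+n_B-1)) = 8232/2548 = 3.2308.
        SD[R] = 1.7974.
Step 4: R = E[R], so z = 0 with no continuity correction.
Step 5: Two-sided p-value via normal approximation = 2*(1 - Phi(|z|)) = 1.000000.
Step 6: alpha = 0.1. fail to reject H0.

R = 8, z = 0.0000, p = 1.000000, fail to reject H0.


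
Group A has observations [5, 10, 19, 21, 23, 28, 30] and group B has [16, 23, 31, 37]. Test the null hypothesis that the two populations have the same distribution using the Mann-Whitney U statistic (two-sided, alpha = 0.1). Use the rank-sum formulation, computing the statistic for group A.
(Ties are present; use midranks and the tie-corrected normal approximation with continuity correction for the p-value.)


Step 1: Combine and sort all 11 observations; assign midranks.
sorted (value, group): (5,X), (10,X), (16,Y), (19,X), (21,X), (23,X), (23,Y), (28,X), (30,X), (31,Y), (37,Y)
ranks: 5->1, 10->2, 16->3, 19->4, 21->5, 23->6.5, 23->6.5, 28->8, 30->9, 31->10, 37->11
Step 2: Rank sum for X: R1 = 1 + 2 + 4 + 5 + 6.5 + 8 + 9 = 35.5.
Step 3: U_X = R1 - n1(n1+1)/2 = 35.5 - 7*8/2 = 35.5 - 28 = 7.5.
       U_Y = n1*n2 - U_X = 28 - 7.5 = 20.5.
Step 4: Ties are present, so use the tie-corrected normal approximation (with continuity correction) for the p-value.
Step 5: p-value = 0.255756; compare to alpha = 0.1. fail to reject H0.

U_X = 7.5, p = 0.255756, fail to reject H0 at alpha = 0.1.


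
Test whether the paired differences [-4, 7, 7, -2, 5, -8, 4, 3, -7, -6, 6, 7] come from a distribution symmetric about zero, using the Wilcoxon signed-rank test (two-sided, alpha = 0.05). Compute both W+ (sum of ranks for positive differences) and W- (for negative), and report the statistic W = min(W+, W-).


Step 1: Drop any zero differences (none here) and take |d_i|.
|d| = [4, 7, 7, 2, 5, 8, 4, 3, 7, 6, 6, 7]
Step 2: Midrank |d_i| (ties get averaged ranks).
ranks: |4|->3.5, |7|->9.5, |7|->9.5, |2|->1, |5|->5, |8|->12, |4|->3.5, |3|->2, |7|->9.5, |6|->6.5, |6|->6.5, |7|->9.5
Step 3: Attach original signs; sum ranks with positive sign and with negative sign.
W+ = 9.5 + 9.5 + 5 + 3.5 + 2 + 6.5 + 9.5 = 45.5
W- = 3.5 + 1 + 12 + 9.5 + 6.5 = 32.5
(Check: W+ + W- = 78 should equal n(n+1)/2 = 78.)
Step 4: Test statistic W = min(W+, W-) = 32.5.
Step 5: Ties in |d|, so use the tie-corrected normal approximation.
        E[W] = n(n+1)/4 = 12*13/4 = 39.
        Tie groups: |d|=4 (t=2), |d|=6 (t=2), |d|=7 (t=4); sum(t^3 - t) = 72.
        Var[W] = n(n+1)(2n+1)/24 - sum(t^3-t)/48 = 3900/24 - 72/48 = 161.
        z = (W - E[W]) / sqrt(Var[W]) = (32.5 - 39) / 12.6886 = -0.5123.
        Two-sided p = 2*Phi(z) = 0.608461.
Step 6: alpha = 0.05. fail to reject H0.

W+ = 45.5, W- = 32.5, W = min = 32.5, p = 0.608461, fail to reject H0.


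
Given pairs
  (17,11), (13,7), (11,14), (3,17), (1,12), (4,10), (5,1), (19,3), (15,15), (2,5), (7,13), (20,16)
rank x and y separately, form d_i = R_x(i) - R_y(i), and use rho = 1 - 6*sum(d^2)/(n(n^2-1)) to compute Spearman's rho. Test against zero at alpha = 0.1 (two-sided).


Step 1: Rank x and y separately (midranks; no ties here).
rank(x): 17->10, 13->8, 11->7, 3->3, 1->1, 4->4, 5->5, 19->11, 15->9, 2->2, 7->6, 20->12
rank(y): 11->6, 7->4, 14->9, 17->12, 12->7, 10->5, 1->1, 3->2, 15->10, 5->3, 13->8, 16->11
Step 2: d_i = R_x(i) - R_y(i); compute d_i^2.
  (10-6)^2=16, (8-4)^2=16, (7-9)^2=4, (3-12)^2=81, (1-7)^2=36, (4-5)^2=1, (5-1)^2=16, (11-2)^2=81, (9-10)^2=1, (2-3)^2=1, (6-8)^2=4, (12-11)^2=1
sum(d^2) = 258.
Step 3: rho = 1 - 6*258 / (12*(12^2 - 1)) = 1 - 1548/1716 = 0.097902.
Step 4: Under H0, t = rho * sqrt((n-2)/(1-rho^2)) = 0.3111 ~ t(10).
Step 5: Two-sided p-value from the t-distribution with 10 df = 0.762122.
Step 6: alpha = 0.1. fail to reject H0.

rho = 0.0979, p = 0.762122, fail to reject H0 at alpha = 0.1.


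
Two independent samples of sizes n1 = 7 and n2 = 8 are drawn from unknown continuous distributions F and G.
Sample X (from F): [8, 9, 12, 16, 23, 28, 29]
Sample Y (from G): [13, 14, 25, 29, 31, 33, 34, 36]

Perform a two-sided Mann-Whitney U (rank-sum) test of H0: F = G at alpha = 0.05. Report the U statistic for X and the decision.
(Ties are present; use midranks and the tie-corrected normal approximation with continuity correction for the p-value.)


Step 1: Combine and sort all 15 observations; assign midranks.
sorted (value, group): (8,X), (9,X), (12,X), (13,Y), (14,Y), (16,X), (23,X), (25,Y), (28,X), (29,X), (29,Y), (31,Y), (33,Y), (34,Y), (36,Y)
ranks: 8->1, 9->2, 12->3, 13->4, 14->5, 16->6, 23->7, 25->8, 28->9, 29->10.5, 29->10.5, 31->12, 33->13, 34->14, 36->15
Step 2: Rank sum for X: R1 = 1 + 2 + 3 + 6 + 7 + 9 + 10.5 = 38.5.
Step 3: U_X = R1 - n1(n1+1)/2 = 38.5 - 7*8/2 = 38.5 - 28 = 10.5.
       U_Y = n1*n2 - U_X = 56 - 10.5 = 45.5.
Step 4: Ties are present, so use the tie-corrected normal approximation (with continuity correction) for the p-value.
Step 5: p-value = 0.048939; compare to alpha = 0.05. reject H0.

U_X = 10.5, p = 0.048939, reject H0 at alpha = 0.05.


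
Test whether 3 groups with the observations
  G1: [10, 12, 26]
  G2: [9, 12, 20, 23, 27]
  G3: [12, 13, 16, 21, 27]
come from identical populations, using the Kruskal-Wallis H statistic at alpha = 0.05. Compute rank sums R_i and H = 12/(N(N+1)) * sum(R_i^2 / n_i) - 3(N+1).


Step 1: Combine all N = 13 observations and assign midranks.
sorted (value, group, rank): (9,G2,1), (10,G1,2), (12,G1,4), (12,G2,4), (12,G3,4), (13,G3,6), (16,G3,7), (20,G2,8), (21,G3,9), (23,G2,10), (26,G1,11), (27,G2,12.5), (27,G3,12.5)
Step 2: Sum ranks within each group.
R_1 = 17 (n_1 = 3)
R_2 = 35.5 (n_2 = 5)
R_3 = 38.5 (n_3 = 5)
Step 3: H = 12/(N(N+1)) * sum(R_i^2/n_i) - 3(N+1)
     = 12/(13*14) * (17^2/3 + 35.5^2/5 + 38.5^2/5) - 3*14
     = 0.065934 * 644.833 - 42
     = 0.516484.
Step 4: Ties present; correction factor C = 1 - 30/(13^3 - 13) = 0.986264. Corrected H = 0.516484 / 0.986264 = 0.523677.
Step 5: Under H0, H ~ chi^2(2); p-value = 0.769635.
Step 6: alpha = 0.05. fail to reject H0.

H = 0.5237, df = 2, p = 0.769635, fail to reject H0.


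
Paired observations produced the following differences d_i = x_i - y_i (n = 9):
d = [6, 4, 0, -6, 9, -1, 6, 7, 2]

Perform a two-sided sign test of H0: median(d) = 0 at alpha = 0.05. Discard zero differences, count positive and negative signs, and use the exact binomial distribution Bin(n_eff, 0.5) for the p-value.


Step 1: Discard zero differences. Original n = 9; n_eff = number of nonzero differences = 8.
Nonzero differences (with sign): +6, +4, -6, +9, -1, +6, +7, +2
Step 2: Count signs: positive = 6, negative = 2.
Step 3: Under H0: P(positive) = 0.5, so the number of positives S ~ Bin(8, 0.5).
Step 4: Two-sided exact p-value = sum of Bin(8,0.5) probabilities at or below the observed probability = 0.289062.
Step 5: alpha = 0.05. fail to reject H0.

n_eff = 8, pos = 6, neg = 2, p = 0.289062, fail to reject H0.
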